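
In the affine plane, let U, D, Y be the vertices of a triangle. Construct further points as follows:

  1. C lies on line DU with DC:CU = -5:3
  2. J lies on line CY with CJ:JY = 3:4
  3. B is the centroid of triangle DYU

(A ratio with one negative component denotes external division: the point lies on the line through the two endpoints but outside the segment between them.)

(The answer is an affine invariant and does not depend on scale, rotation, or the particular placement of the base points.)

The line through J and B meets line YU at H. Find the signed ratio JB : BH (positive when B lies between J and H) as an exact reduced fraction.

Set U = (0, 0), D = (1, 0), Y = (0, 1); any affine frame gives the same invariant.
1. C lies on line DU with DC:CU = -5:3 ⇒ C = (-3/2, 0)
2. J lies on line CY with CJ:JY = 3:4 ⇒ J = (-6/7, 3/7)
3. B is the centroid of triangle DYU ⇒ B = (1/3, 1/3)
line JB meets YU at H = (0, 9/25)
B = J + t·(H−J) with t = 25/18, so JB:BH = 25/18:-7/18

JB:BH = -25/7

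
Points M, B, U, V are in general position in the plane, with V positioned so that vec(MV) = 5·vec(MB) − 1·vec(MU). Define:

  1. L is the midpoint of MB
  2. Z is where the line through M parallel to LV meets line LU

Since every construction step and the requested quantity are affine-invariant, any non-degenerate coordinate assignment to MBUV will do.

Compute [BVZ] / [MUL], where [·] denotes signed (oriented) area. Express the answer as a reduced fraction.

[BVZ]:[MUL] = 15/8

Assign M = (0, 0), B = (1, 0), U = (0, 1), V = (5, -1) — the answer is frame-independent, so this choice is without loss of generality.
1. L is the midpoint of MB ⇒ L = (1/2, 0)
2. Z is where the line through M parallel to LV meets line LU ⇒ Z = (9/16, -1/8)
2·[BVZ] = -15/16, 2·[MUL] = -1/2
[BVZ]:[MUL] = -15/16:-1/2 = 15/8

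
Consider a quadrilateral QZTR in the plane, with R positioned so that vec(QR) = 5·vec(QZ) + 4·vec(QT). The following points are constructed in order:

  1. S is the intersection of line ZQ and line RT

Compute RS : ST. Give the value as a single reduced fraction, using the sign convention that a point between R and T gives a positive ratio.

RS:ST = -4

Set Q = (0, 0), Z = (1, 0), T = (0, 1), R = (5, 4); any affine frame gives the same invariant.
1. S is the intersection of line ZQ and line RT ⇒ S = (-5/3, 0)
S = R + t·(T−R) with t = 4/3, so RS:ST = t:(1−t) = 4/3:-1/3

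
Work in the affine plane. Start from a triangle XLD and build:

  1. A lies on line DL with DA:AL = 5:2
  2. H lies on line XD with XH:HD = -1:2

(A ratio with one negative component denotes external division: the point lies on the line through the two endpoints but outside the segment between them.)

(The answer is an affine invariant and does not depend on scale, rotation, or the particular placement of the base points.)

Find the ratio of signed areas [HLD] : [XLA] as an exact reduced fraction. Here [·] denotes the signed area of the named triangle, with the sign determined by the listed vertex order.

[HLD]:[XLA] = 7

Set X = (0, 0), L = (1, 0), D = (0, 1); any affine frame gives the same invariant.
1. A lies on line DL with DA:AL = 5:2 ⇒ A = (5/7, 2/7)
2. H lies on line XD with XH:HD = -1:2 ⇒ H = (0, -1)
2·[HLD] = 2, 2·[XLA] = 2/7
[HLD]:[XLA] = 2:2/7 = 7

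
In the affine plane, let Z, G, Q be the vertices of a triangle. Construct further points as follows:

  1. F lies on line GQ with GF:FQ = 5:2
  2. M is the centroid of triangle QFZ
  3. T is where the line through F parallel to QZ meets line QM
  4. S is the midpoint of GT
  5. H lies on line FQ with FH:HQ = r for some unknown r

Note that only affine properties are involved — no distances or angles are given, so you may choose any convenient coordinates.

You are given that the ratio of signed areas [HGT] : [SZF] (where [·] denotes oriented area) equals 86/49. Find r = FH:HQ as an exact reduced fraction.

Choose coordinates Z = (0, 0), G = (1, 0), Q = (0, 1).
1. F lies on line GQ with GF:FQ = 5:2 ⇒ F = (2/7, 5/7)
2. M is the centroid of triangle QFZ ⇒ M = (2/21, 4/7)
3. T is where the line through F parallel to QZ meets line QM ⇒ T = (2/7, -2/7)
4. S is the midpoint of GT ⇒ S = (9/14, -1/7)
5. With FH:HQ = r, write λ = r/(r+1) so H = F + λ·(Q−F); H is affine-linear in λ
Every point depending on H is an affine combination of H and λ-independent points, so each such coordinate is linear in λ; the λ² term in each signed area is a multiple of (Q−F)×(Q−F) = 0, so 2·[HGT] and 2·[SZF] are each linear in λ. Evaluating at λ=0 and λ=1:
  2·[HGT] = -2/7·λ − 5/7,   2·[SZF] = -1/2
So [HGT]:[SZF] = (-2/7·λ − 5/7) / (-1/2). Setting this equal to 86/49:
  -2/7·λ − 5/7 = 86/49·(-1/2)  ⇒  λ = 4/7
Then r = λ/(1−λ) = (4/7)/(3/7) = 4/3. Check: with r = 4/3, H = (6/49, 43/49) and [HGT]:[SZF] = 86/49 as required.

r = 4/3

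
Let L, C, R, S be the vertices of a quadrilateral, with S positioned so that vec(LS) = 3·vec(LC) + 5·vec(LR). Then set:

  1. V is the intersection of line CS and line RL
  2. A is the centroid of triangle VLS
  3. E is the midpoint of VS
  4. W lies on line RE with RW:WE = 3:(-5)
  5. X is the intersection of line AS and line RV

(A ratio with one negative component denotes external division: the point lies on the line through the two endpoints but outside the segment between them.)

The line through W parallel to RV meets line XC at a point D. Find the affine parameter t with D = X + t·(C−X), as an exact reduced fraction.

Choose coordinates L = (0, 0), C = (1, 0), R = (0, 1), S = (3, 5).
1. V is the intersection of line CS and line RL ⇒ V = (0, -5/2)
2. A is the centroid of triangle VLS ⇒ A = (1, 5/6)
3. E is the midpoint of VS ⇒ E = (3/2, 5/4)
4. W lies on line RE with RW:WE = 3:(-5) ⇒ W = (-9/4, 5/8)
5. X is the intersection of line AS and line RV ⇒ X = (0, -5/4)
through W parallel to RV: direction (0, -7/2); meets XC at D = (-9/4, -65/16)
D = X + t·(C−X) with t = -9/4

t = -9/4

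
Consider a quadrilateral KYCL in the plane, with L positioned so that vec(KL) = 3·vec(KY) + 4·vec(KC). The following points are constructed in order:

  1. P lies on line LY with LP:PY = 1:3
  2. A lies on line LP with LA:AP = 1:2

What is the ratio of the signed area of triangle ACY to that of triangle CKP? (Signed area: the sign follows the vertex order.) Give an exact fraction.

[ACY]:[CKP] = 11/5

Assign K = (0, 0), Y = (1, 0), C = (0, 1), L = (3, 4) — the answer is frame-independent, so this choice is without loss of generality.
1. P lies on line LY with LP:PY = 1:3 ⇒ P = (5/2, 3)
2. A lies on line LP with LA:AP = 1:2 ⇒ A = (17/6, 11/3)
2·[ACY] = 11/2, 2·[CKP] = 5/2
[ACY]:[CKP] = 11/2:5/2 = 11/5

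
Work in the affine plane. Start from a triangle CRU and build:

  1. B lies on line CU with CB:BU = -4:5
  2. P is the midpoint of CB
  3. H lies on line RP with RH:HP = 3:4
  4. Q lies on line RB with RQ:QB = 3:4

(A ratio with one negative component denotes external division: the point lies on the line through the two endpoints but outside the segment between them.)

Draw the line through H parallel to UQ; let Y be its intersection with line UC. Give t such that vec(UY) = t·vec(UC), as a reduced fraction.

t = -6/7

Work in coordinates with C = (0, 0), R = (1, 0), U = (0, 1).
1. B lies on line CU with CB:BU = -4:5 ⇒ B = (0, -4)
2. P is the midpoint of CB ⇒ P = (0, -2)
3. H lies on line RP with RH:HP = 3:4 ⇒ H = (4/7, -6/7)
4. Q lies on line RB with RQ:QB = 3:4 ⇒ Q = (4/7, -12/7)
through H parallel to UQ: direction (4/7, -19/7); meets UC at Y = (0, 13/7)
Y = U + t·(C−U) with t = -6/7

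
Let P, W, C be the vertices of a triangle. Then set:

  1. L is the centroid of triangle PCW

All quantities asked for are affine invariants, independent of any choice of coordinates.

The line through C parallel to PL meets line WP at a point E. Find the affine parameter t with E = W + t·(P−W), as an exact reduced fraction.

Work in coordinates with P = (0, 0), W = (1, 0), C = (0, 1).
1. L is the centroid of triangle PCW ⇒ L = (1/3, 1/3)
through C parallel to PL: direction (1/3, 1/3); meets WP at E = (-1, 0)
E = W + t·(P−W) with t = 2

t = 2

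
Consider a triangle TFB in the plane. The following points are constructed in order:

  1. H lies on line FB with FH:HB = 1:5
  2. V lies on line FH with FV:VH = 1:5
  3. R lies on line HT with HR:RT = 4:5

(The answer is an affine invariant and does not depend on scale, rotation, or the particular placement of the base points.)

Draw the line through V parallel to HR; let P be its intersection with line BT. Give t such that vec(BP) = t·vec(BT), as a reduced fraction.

t = 7/6

Set T = (0, 0), F = (1, 0), B = (0, 1); any affine frame gives the same invariant.
1. H lies on line FB with FH:HB = 1:5 ⇒ H = (5/6, 1/6)
2. V lies on line FH with FV:VH = 1:5 ⇒ V = (35/36, 1/36)
3. R lies on line HT with HR:RT = 4:5 ⇒ R = (25/54, 5/54)
through V parallel to HR: direction (-10/27, -2/27); meets BT at P = (0, -1/6)
P = B + t·(T−B) with t = 7/6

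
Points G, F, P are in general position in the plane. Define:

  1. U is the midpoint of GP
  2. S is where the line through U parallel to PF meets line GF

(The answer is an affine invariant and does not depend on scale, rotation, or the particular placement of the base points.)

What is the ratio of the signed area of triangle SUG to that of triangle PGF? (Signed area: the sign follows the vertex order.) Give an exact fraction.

Work in coordinates with G = (0, 0), F = (1, 0), P = (0, 1).
1. U is the midpoint of GP ⇒ U = (0, 1/2)
2. S is where the line through U parallel to PF meets line GF ⇒ S = (1/2, 0)
2·[SUG] = 1/4, 2·[PGF] = 1
[SUG]:[PGF] = 1/4:1 = 1/4

[SUG]:[PGF] = 1/4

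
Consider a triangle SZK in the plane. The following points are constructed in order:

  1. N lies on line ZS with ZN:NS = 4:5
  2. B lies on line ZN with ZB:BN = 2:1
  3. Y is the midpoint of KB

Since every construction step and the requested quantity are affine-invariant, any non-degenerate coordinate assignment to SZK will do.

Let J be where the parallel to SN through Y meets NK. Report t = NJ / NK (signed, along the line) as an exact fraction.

Choose coordinates S = (0, 0), Z = (1, 0), K = (0, 1).
1. N lies on line ZS with ZN:NS = 4:5 ⇒ N = (5/9, 0)
2. B lies on line ZN with ZB:BN = 2:1 ⇒ B = (19/27, 0)
3. Y is the midpoint of KB ⇒ Y = (19/54, 1/2)
through Y parallel to SN: direction (5/9, 0); meets NK at J = (5/18, 1/2)
J = N + t·(K−N) with t = 1/2

t = 1/2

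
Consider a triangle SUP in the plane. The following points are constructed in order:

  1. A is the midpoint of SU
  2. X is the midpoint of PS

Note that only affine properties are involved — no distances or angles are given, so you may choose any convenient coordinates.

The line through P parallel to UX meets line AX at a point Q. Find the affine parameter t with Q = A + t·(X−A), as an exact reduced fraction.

Assign S = (0, 0), U = (1, 0), P = (0, 1) — the answer is frame-independent, so this choice is without loss of generality.
1. A is the midpoint of SU ⇒ A = (1/2, 0)
2. X is the midpoint of PS ⇒ X = (0, 1/2)
through P parallel to UX: direction (-1, 1/2); meets AX at Q = (-1, 3/2)
Q = A + t·(X−A) with t = 3

t = 3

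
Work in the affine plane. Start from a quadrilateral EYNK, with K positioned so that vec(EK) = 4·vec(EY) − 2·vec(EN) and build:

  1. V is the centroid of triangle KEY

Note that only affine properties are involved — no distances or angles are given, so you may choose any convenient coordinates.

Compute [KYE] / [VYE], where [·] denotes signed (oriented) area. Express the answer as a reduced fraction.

[KYE]:[VYE] = 3

Assign E = (0, 0), Y = (1, 0), N = (0, 1), K = (4, -2) — the answer is frame-independent, so this choice is without loss of generality.
1. V is the centroid of triangle KEY ⇒ V = (5/3, -2/3)
2·[KYE] = 2, 2·[VYE] = 2/3
[KYE]:[VYE] = 2:2/3 = 3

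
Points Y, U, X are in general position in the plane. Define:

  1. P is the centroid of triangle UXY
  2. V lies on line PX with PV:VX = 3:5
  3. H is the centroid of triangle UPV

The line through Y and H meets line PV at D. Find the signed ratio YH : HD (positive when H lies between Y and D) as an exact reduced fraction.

YH:HD = -4

Choose coordinates Y = (0, 0), U = (1, 0), X = (0, 1).
1. P is the centroid of triangle UXY ⇒ P = (1/3, 1/3)
2. V lies on line PX with PV:VX = 3:5 ⇒ V = (5/24, 7/12)
3. H is the centroid of triangle UPV ⇒ H = (37/72, 11/36)
line YH meets PV at D = (37/96, 11/48)
H = Y + t·(D−Y) with t = 4/3, so YH:HD = 4/3:-1/3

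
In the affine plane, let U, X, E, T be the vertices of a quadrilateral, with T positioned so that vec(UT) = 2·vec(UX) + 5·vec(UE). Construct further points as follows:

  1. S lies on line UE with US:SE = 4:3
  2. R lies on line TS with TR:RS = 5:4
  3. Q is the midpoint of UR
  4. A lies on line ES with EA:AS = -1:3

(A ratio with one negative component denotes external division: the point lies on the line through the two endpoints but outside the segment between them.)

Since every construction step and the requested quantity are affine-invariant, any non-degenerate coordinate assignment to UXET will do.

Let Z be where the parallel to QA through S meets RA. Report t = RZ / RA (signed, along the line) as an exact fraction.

Work in coordinates with U = (0, 0), X = (1, 0), E = (0, 1), T = (2, 5).
1. S lies on line UE with US:SE = 4:3 ⇒ S = (0, 4/7)
2. R lies on line TS with TR:RS = 5:4 ⇒ R = (8/9, 160/63)
3. Q is the midpoint of UR ⇒ Q = (4/9, 80/63)
4. A lies on line ES with EA:AS = -1:3 ⇒ A = (0, 17/14)
through S parallel to QA: direction (-4/9, -1/18); meets RA at Z = (-8/17, 61/119)
Z = R + t·(A−R) with t = 26/17

t = 26/17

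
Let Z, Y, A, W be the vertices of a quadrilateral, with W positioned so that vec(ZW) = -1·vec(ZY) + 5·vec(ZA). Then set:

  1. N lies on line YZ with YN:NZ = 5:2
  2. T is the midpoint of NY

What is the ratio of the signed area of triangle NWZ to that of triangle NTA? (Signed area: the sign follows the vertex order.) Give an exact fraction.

Set Z = (0, 0), Y = (1, 0), A = (0, 1), W = (-1, 5); any affine frame gives the same invariant.
1. N lies on line YZ with YN:NZ = 5:2 ⇒ N = (2/7, 0)
2. T is the midpoint of NY ⇒ T = (9/14, 0)
2·[NWZ] = 10/7, 2·[NTA] = 5/14
[NWZ]:[NTA] = 10/7:5/14 = 4

[NWZ]:[NTA] = 4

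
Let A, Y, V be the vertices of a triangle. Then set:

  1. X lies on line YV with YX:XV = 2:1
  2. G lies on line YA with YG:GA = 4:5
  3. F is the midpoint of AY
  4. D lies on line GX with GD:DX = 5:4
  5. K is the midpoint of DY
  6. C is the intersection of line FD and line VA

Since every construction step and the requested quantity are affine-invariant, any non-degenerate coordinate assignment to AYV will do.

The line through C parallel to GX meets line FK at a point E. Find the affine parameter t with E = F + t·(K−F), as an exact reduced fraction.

Set A = (0, 0), Y = (1, 0), V = (0, 1); any affine frame gives the same invariant.
1. X lies on line YV with YX:XV = 2:1 ⇒ X = (1/3, 2/3)
2. G lies on line YA with YG:GA = 4:5 ⇒ G = (5/9, 0)
3. F is the midpoint of AY ⇒ F = (1/2, 0)
4. D lies on line GX with GD:DX = 5:4 ⇒ D = (35/81, 10/27)
5. K is the midpoint of DY ⇒ K = (58/81, 5/27)
6. C is the intersection of line FD and line VA ⇒ C = (0, 30/11)
through C parallel to GX: direction (-2/9, 2/3); meets FK at E = (9/11, 3/11)
E = F + t·(K−F) with t = 81/55

t = 81/55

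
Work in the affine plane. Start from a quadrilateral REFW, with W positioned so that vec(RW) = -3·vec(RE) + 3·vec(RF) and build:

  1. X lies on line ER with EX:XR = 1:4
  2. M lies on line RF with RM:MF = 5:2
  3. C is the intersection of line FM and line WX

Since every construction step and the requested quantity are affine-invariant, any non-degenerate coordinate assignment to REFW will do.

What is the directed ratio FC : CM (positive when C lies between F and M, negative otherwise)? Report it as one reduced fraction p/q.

FC:CM = -49/11

Work in coordinates with R = (0, 0), E = (1, 0), F = (0, 1), W = (-3, 3).
1. X lies on line ER with EX:XR = 1:4 ⇒ X = (4/5, 0)
2. M lies on line RF with RM:MF = 5:2 ⇒ M = (0, 5/7)
3. C is the intersection of line FM and line WX ⇒ C = (0, 12/19)
C = F + t·(M−F) with t = 49/38, so FC:CM = t:(1−t) = 49/38:-11/38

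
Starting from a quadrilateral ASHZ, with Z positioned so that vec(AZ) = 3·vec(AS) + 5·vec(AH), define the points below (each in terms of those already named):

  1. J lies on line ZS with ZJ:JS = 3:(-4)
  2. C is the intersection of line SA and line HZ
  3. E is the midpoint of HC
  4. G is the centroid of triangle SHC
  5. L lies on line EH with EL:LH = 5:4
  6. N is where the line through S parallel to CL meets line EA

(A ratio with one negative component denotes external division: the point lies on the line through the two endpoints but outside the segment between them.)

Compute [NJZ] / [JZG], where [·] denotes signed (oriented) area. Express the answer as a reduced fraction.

Choose coordinates A = (0, 0), S = (1, 0), H = (0, 1), Z = (3, 5).
1. J lies on line ZS with ZJ:JS = 3:(-4) ⇒ J = (9, 20)
2. C is the intersection of line SA and line HZ ⇒ C = (-3/4, 0)
3. E is the midpoint of HC ⇒ E = (-3/8, 1/2)
4. G is the centroid of triangle SHC ⇒ G = (1/12, 1/3)
5. L lies on line EH with EL:LH = 5:4 ⇒ L = (-1/6, 7/9)
6. N is where the line through S parallel to CL meets line EA ⇒ N = (1/2, -2/3)
2·[NJZ] = -7/2, 2·[JZG] = -63/4
[NJZ]:[JZG] = -7/2:-63/4 = 2/9

[NJZ]:[JZG] = 2/9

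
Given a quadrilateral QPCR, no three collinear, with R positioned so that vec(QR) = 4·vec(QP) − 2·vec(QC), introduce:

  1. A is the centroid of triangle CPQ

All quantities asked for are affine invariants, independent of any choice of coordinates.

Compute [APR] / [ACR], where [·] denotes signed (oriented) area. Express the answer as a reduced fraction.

[APR]:[ACR] = 1/5

Assign Q = (0, 0), P = (1, 0), C = (0, 1), R = (4, -2) — the answer is frame-independent, so this choice is without loss of generality.
1. A is the centroid of triangle CPQ ⇒ A = (1/3, 1/3)
2·[APR] = -1/3, 2·[ACR] = -5/3
[APR]:[ACR] = -1/3:-5/3 = 1/5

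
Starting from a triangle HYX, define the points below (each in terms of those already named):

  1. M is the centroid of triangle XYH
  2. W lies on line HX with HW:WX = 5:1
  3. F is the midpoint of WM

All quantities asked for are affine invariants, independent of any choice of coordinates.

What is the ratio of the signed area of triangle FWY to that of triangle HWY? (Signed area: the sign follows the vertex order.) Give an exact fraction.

Assign H = (0, 0), Y = (1, 0), X = (0, 1) — the answer is frame-independent, so this choice is without loss of generality.
1. M is the centroid of triangle XYH ⇒ M = (1/3, 1/3)
2. W lies on line HX with HW:WX = 5:1 ⇒ W = (0, 5/6)
3. F is the midpoint of WM ⇒ F = (1/6, 7/12)
2·[FWY] = -1/9, 2·[HWY] = -5/6
[FWY]:[HWY] = -1/9:-5/6 = 2/15

[FWY]:[HWY] = 2/15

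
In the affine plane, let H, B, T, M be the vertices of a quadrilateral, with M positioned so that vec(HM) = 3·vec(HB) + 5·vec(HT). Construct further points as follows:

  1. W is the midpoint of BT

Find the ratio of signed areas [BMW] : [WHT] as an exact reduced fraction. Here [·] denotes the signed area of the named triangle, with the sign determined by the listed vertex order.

Work in coordinates with H = (0, 0), B = (1, 0), T = (0, 1), M = (3, 5).
1. W is the midpoint of BT ⇒ W = (1/2, 1/2)
2·[BMW] = 7/2, 2·[WHT] = -1/2
[BMW]:[WHT] = 7/2:-1/2 = -7

[BMW]:[WHT] = -7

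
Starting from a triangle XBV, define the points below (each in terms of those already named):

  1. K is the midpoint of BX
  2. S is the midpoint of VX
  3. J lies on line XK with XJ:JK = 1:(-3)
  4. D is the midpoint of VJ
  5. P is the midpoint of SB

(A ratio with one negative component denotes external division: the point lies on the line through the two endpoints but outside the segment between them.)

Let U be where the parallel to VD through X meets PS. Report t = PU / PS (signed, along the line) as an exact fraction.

Set X = (0, 0), B = (1, 0), V = (0, 1); any affine frame gives the same invariant.
1. K is the midpoint of BX ⇒ K = (1/2, 0)
2. S is the midpoint of VX ⇒ S = (0, 1/2)
3. J lies on line XK with XJ:JK = 1:(-3) ⇒ J = (-1/4, 0)
4. D is the midpoint of VJ ⇒ D = (-1/8, 1/2)
5. P is the midpoint of SB ⇒ P = (1/2, 1/4)
through X parallel to VD: direction (-1/8, -1/2); meets PS at U = (1/9, 4/9)
U = P + t·(S−P) with t = 7/9

t = 7/9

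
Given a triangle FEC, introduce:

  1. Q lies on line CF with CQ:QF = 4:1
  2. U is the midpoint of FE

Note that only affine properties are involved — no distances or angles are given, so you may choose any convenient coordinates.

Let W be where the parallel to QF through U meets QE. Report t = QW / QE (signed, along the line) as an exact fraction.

Assign F = (0, 0), E = (1, 0), C = (0, 1) — the answer is frame-independent, so this choice is without loss of generality.
1. Q lies on line CF with CQ:QF = 4:1 ⇒ Q = (0, 1/5)
2. U is the midpoint of FE ⇒ U = (1/2, 0)
through U parallel to QF: direction (0, -1/5); meets QE at W = (1/2, 1/10)
W = Q + t·(E−Q) with t = 1/2

t = 1/2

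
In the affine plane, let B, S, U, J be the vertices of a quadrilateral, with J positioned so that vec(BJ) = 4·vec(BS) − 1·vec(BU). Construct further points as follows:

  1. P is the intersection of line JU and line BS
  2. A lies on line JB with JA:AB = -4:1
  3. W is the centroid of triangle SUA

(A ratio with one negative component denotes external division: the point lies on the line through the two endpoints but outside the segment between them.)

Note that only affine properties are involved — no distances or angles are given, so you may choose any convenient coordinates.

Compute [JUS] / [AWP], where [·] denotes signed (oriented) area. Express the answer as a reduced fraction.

[JUS]:[AWP] = -18/7

Choose coordinates B = (0, 0), S = (1, 0), U = (0, 1), J = (4, -1).
1. P is the intersection of line JU and line BS ⇒ P = (2, 0)
2. A lies on line JB with JA:AB = -4:1 ⇒ A = (-4/3, 1/3)
3. W is the centroid of triangle SUA ⇒ W = (-1/9, 4/9)
2·[JUS] = 2, 2·[AWP] = -7/9
[JUS]:[AWP] = 2:-7/9 = -18/7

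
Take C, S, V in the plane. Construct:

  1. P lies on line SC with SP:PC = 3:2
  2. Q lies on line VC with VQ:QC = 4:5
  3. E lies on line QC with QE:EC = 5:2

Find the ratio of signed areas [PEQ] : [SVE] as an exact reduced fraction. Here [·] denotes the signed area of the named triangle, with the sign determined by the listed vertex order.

Work in coordinates with C = (0, 0), S = (1, 0), V = (0, 1).
1. P lies on line SC with SP:PC = 3:2 ⇒ P = (2/5, 0)
2. Q lies on line VC with VQ:QC = 4:5 ⇒ Q = (0, 5/9)
3. E lies on line QC with QE:EC = 5:2 ⇒ E = (0, 10/63)
2·[PEQ] = -10/63, 2·[SVE] = 53/63
[PEQ]:[SVE] = -10/63:53/63 = -10/53

[PEQ]:[SVE] = -10/53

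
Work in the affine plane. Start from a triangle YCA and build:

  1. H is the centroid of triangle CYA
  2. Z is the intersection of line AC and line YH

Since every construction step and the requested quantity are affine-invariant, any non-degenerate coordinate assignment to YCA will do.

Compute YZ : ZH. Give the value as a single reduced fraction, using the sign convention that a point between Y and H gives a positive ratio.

Assign Y = (0, 0), C = (1, 0), A = (0, 1) — the answer is frame-independent, so this choice is without loss of generality.
1. H is the centroid of triangle CYA ⇒ H = (1/3, 1/3)
2. Z is the intersection of line AC and line YH ⇒ Z = (1/2, 1/2)
Z = Y + t·(H−Y) with t = 3/2, so YZ:ZH = t:(1−t) = 3/2:-1/2

YZ:ZH = -3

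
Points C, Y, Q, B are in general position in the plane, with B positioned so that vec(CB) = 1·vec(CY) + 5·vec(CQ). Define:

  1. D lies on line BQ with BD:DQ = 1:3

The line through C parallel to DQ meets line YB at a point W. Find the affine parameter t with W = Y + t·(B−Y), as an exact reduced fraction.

t = 4/5

Assign C = (0, 0), Y = (1, 0), Q = (0, 1), B = (1, 5) — the answer is frame-independent, so this choice is without loss of generality.
1. D lies on line BQ with BD:DQ = 1:3 ⇒ D = (3/4, 4)
through C parallel to DQ: direction (-3/4, -3); meets YB at W = (1, 4)
W = Y + t·(B−Y) with t = 4/5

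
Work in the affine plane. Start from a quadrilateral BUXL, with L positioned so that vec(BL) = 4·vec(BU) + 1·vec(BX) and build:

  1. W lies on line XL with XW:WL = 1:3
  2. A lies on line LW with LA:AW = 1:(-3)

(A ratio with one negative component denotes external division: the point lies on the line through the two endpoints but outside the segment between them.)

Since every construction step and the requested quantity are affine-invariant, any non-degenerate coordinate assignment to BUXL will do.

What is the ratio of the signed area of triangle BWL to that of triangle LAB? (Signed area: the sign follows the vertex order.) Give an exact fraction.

[BWL]:[LAB] = 2

Choose coordinates B = (0, 0), U = (1, 0), X = (0, 1), L = (4, 1).
1. W lies on line XL with XW:WL = 1:3 ⇒ W = (1, 1)
2. A lies on line LW with LA:AW = 1:(-3) ⇒ A = (11/2, 1)
2·[BWL] = -3, 2·[LAB] = -3/2
[BWL]:[LAB] = -3:-3/2 = 2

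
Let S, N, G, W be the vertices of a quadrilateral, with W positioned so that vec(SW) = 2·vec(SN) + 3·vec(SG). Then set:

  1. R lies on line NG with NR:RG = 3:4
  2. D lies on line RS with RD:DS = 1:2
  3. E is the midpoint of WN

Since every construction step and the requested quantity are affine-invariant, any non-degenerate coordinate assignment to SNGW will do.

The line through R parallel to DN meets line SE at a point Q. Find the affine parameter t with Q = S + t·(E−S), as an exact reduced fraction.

t = 6/19

Work in coordinates with S = (0, 0), N = (1, 0), G = (0, 1), W = (2, 3).
1. R lies on line NG with NR:RG = 3:4 ⇒ R = (4/7, 3/7)
2. D lies on line RS with RD:DS = 1:2 ⇒ D = (8/21, 2/7)
3. E is the midpoint of WN ⇒ E = (3/2, 3/2)
through R parallel to DN: direction (13/21, -2/7); meets SE at Q = (9/19, 9/19)
Q = S + t·(E−S) with t = 6/19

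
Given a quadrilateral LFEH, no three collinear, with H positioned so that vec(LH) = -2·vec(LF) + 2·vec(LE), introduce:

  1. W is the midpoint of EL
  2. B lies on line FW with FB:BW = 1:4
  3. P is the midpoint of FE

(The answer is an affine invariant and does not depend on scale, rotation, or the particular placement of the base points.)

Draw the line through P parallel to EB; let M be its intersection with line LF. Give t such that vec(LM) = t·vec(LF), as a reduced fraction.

t = 17/18

Assign L = (0, 0), F = (1, 0), E = (0, 1), H = (-2, 2) — the answer is frame-independent, so this choice is without loss of generality.
1. W is the midpoint of EL ⇒ W = (0, 1/2)
2. B lies on line FW with FB:BW = 1:4 ⇒ B = (4/5, 1/10)
3. P is the midpoint of FE ⇒ P = (1/2, 1/2)
through P parallel to EB: direction (4/5, -9/10); meets LF at M = (17/18, 0)
M = L + t·(F−L) with t = 17/18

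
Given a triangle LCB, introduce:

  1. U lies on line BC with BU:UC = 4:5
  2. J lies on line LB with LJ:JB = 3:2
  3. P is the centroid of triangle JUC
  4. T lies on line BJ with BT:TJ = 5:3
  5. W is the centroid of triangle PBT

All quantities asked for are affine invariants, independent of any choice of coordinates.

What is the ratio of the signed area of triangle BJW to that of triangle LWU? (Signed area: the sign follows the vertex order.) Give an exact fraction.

[BJW]:[LWU] = -13/46

Choose coordinates L = (0, 0), C = (1, 0), B = (0, 1).
1. U lies on line BC with BU:UC = 4:5 ⇒ U = (4/9, 5/9)
2. J lies on line LB with LJ:JB = 3:2 ⇒ J = (0, 3/5)
3. P is the centroid of triangle JUC ⇒ P = (13/27, 52/135)
4. T lies on line BJ with BT:TJ = 5:3 ⇒ T = (0, 3/4)
5. W is the centroid of triangle PBT ⇒ W = (13/81, 1153/1620)
2·[BJW] = 26/405, 2·[LWU] = -92/405
[BJW]:[LWU] = 26/405:-92/405 = -13/46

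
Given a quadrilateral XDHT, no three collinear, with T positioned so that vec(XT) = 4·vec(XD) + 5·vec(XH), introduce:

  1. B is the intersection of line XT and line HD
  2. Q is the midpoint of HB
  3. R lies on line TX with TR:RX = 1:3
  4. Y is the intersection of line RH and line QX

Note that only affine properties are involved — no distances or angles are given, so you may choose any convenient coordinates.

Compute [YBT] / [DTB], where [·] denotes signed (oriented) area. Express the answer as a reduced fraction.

Assign X = (0, 0), D = (1, 0), H = (0, 1), T = (4, 5) — the answer is frame-independent, so this choice is without loss of generality.
1. B is the intersection of line XT and line HD ⇒ B = (4/9, 5/9)
2. Q is the midpoint of HB ⇒ Q = (2/9, 7/9)
3. R lies on line TX with TR:RX = 1:3 ⇒ R = (3, 15/4)
4. Y is the intersection of line RH and line QX ⇒ Y = (12/31, 42/31)
2·[YBT] = 96/31, 2·[DTB] = 40/9
[YBT]:[DTB] = 96/31:40/9 = 108/155

[YBT]:[DTB] = 108/155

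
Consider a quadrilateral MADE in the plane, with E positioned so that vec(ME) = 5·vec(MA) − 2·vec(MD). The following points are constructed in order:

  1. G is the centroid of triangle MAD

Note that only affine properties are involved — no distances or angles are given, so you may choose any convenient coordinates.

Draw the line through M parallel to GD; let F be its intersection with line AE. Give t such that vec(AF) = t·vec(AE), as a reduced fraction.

t = -1/3

Work in coordinates with M = (0, 0), A = (1, 0), D = (0, 1), E = (5, -2).
1. G is the centroid of triangle MAD ⇒ G = (1/3, 1/3)
through M parallel to GD: direction (-1/3, 2/3); meets AE at F = (-1/3, 2/3)
F = A + t·(E−A) with t = -1/3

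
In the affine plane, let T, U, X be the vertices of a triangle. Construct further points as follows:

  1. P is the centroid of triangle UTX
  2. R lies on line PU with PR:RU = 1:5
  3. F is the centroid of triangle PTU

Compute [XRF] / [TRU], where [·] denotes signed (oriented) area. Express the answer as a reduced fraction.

Set T = (0, 0), U = (1, 0), X = (0, 1); any affine frame gives the same invariant.
1. P is the centroid of triangle UTX ⇒ P = (1/3, 1/3)
2. R lies on line PU with PR:RU = 1:5 ⇒ R = (4/9, 5/18)
3. F is the centroid of triangle PTU ⇒ F = (4/9, 1/9)
2·[XRF] = -2/27, 2·[TRU] = -5/18
[XRF]:[TRU] = -2/27:-5/18 = 4/15

[XRF]:[TRU] = 4/15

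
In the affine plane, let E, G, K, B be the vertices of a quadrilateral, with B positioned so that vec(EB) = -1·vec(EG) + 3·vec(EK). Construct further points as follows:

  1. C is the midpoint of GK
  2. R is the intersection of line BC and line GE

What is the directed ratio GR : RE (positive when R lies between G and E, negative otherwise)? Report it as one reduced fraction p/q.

Work in coordinates with E = (0, 0), G = (1, 0), K = (0, 1), B = (-1, 3).
1. C is the midpoint of GK ⇒ C = (1/2, 1/2)
2. R is the intersection of line BC and line GE ⇒ R = (4/5, 0)
R = G + t·(E−G) with t = 1/5, so GR:RE = t:(1−t) = 1/5:4/5

GR:RE = 1/4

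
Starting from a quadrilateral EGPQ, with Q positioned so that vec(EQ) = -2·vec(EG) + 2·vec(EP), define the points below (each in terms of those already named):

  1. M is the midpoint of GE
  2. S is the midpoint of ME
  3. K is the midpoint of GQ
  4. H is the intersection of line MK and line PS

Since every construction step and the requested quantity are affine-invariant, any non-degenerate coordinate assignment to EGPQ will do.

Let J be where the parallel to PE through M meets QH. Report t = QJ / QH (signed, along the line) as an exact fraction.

Set E = (0, 0), G = (1, 0), P = (0, 1), Q = (-2, 2); any affine frame gives the same invariant.
1. M is the midpoint of GE ⇒ M = (1/2, 0)
2. S is the midpoint of ME ⇒ S = (1/4, 0)
3. K is the midpoint of GQ ⇒ K = (-1/2, 1)
4. H is the intersection of line MK and line PS ⇒ H = (1/6, 1/3)
through M parallel to PE: direction (0, -1); meets QH at J = (1/2, 1/13)
J = Q + t·(H−Q) with t = 15/13

t = 15/13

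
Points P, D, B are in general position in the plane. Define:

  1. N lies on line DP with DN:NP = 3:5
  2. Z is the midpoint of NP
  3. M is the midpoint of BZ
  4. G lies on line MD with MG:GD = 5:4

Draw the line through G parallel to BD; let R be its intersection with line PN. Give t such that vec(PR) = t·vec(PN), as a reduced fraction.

Set P = (0, 0), D = (1, 0), B = (0, 1); any affine frame gives the same invariant.
1. N lies on line DP with DN:NP = 3:5 ⇒ N = (5/8, 0)
2. Z is the midpoint of NP ⇒ Z = (5/16, 0)
3. M is the midpoint of BZ ⇒ M = (5/32, 1/2)
4. G lies on line MD with MG:GD = 5:4 ⇒ G = (5/8, 2/9)
through G parallel to BD: direction (1, -1); meets PN at R = (61/72, 0)
R = P + t·(N−P) with t = 61/45

t = 61/45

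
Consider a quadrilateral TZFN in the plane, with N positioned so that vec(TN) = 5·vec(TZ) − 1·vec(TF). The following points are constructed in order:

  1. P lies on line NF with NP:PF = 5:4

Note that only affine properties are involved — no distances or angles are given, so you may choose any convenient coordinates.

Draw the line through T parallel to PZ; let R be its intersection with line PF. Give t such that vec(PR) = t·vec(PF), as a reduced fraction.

Set T = (0, 0), Z = (1, 0), F = (0, 1), N = (5, -1); any affine frame gives the same invariant.
1. P lies on line NF with NP:PF = 5:4 ⇒ P = (20/9, 1/9)
through T parallel to PZ: direction (-11/9, -1/9); meets PF at R = (55/27, 5/27)
R = P + t·(F−P) with t = 1/12

t = 1/12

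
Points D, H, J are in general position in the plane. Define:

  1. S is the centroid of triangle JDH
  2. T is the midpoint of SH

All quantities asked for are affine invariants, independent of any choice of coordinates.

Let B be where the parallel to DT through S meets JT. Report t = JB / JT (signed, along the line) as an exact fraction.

t = 3/4

Assign D = (0, 0), H = (1, 0), J = (0, 1) — the answer is frame-independent, so this choice is without loss of generality.
1. S is the centroid of triangle JDH ⇒ S = (1/3, 1/3)
2. T is the midpoint of SH ⇒ T = (2/3, 1/6)
through S parallel to DT: direction (2/3, 1/6); meets JT at B = (1/2, 3/8)
B = J + t·(T−J) with t = 3/4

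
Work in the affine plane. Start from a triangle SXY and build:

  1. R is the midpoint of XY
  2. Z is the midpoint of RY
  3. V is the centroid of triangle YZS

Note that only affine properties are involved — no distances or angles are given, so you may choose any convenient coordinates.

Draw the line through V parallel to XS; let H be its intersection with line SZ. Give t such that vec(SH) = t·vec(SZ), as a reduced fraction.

Assign S = (0, 0), X = (1, 0), Y = (0, 1) — the answer is frame-independent, so this choice is without loss of generality.
1. R is the midpoint of XY ⇒ R = (1/2, 1/2)
2. Z is the midpoint of RY ⇒ Z = (1/4, 3/4)
3. V is the centroid of triangle YZS ⇒ V = (1/12, 7/12)
through V parallel to XS: direction (-1, 0); meets SZ at H = (7/36, 7/12)
H = S + t·(Z−S) with t = 7/9

t = 7/9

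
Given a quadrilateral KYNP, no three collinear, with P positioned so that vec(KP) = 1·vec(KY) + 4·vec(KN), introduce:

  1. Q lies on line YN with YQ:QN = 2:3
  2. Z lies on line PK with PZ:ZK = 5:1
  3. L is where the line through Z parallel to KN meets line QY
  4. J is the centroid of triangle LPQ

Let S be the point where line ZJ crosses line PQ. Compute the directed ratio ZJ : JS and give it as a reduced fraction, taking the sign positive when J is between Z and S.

ZJ:JS = 49/26

Choose coordinates K = (0, 0), Y = (1, 0), N = (0, 1), P = (1, 4).
1. Q lies on line YN with YQ:QN = 2:3 ⇒ Q = (3/5, 2/5)
2. Z lies on line PK with PZ:ZK = 5:1 ⇒ Z = (1/6, 2/3)
3. L is where the line through Z parallel to KN meets line QY ⇒ L = (1/6, 5/6)
4. J is the centroid of triangle LPQ ⇒ J = (53/90, 157/90)
line ZJ meets PQ at S = (239/294, 227/98)
J = Z + t·(S−Z) with t = 49/75, so ZJ:JS = 49/75:26/75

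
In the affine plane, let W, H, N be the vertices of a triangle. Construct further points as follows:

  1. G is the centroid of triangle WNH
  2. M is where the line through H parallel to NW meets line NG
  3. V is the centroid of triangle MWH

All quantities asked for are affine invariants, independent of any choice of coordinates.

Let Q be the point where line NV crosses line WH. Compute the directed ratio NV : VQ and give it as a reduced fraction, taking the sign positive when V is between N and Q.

Choose coordinates W = (0, 0), H = (1, 0), N = (0, 1).
1. G is the centroid of triangle WNH ⇒ G = (1/3, 1/3)
2. M is where the line through H parallel to NW meets line NG ⇒ M = (1, -1)
3. V is the centroid of triangle MWH ⇒ V = (2/3, -1/3)
line NV meets WH at Q = (1/2, 0)
V = N + t·(Q−N) with t = 4/3, so NV:VQ = 4/3:-1/3

NV:VQ = -4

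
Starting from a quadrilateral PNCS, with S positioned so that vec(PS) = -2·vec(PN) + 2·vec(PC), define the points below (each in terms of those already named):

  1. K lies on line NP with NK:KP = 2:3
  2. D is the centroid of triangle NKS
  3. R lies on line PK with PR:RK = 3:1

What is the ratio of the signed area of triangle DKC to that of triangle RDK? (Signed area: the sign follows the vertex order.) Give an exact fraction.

[DKC]:[RDK] = -10/3

Work in coordinates with P = (0, 0), N = (1, 0), C = (0, 1), S = (-2, 2).
1. K lies on line NP with NK:KP = 2:3 ⇒ K = (3/5, 0)
2. D is the centroid of triangle NKS ⇒ D = (-2/15, 2/3)
3. R lies on line PK with PR:RK = 3:1 ⇒ R = (9/20, 0)
2·[DKC] = 1/3, 2·[RDK] = -1/10
[DKC]:[RDK] = 1/3:-1/10 = -10/3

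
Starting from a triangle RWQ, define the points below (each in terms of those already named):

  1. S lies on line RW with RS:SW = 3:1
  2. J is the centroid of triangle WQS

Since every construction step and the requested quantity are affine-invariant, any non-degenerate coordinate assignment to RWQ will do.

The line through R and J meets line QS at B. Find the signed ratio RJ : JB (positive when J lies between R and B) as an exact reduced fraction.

Set R = (0, 0), W = (1, 0), Q = (0, 1); any affine frame gives the same invariant.
1. S lies on line RW with RS:SW = 3:1 ⇒ S = (3/4, 0)
2. J is the centroid of triangle WQS ⇒ J = (7/12, 1/3)
line RJ meets QS at B = (21/40, 3/10)
J = R + t·(B−R) with t = 10/9, so RJ:JB = 10/9:-1/9

RJ:JB = -10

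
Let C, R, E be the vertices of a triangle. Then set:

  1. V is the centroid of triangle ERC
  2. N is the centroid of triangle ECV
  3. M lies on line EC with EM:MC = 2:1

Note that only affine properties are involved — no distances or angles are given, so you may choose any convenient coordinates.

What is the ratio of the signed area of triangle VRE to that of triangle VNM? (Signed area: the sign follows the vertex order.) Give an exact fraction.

[VRE]:[VNM] = 9

Choose coordinates C = (0, 0), R = (1, 0), E = (0, 1).
1. V is the centroid of triangle ERC ⇒ V = (1/3, 1/3)
2. N is the centroid of triangle ECV ⇒ N = (1/9, 4/9)
3. M lies on line EC with EM:MC = 2:1 ⇒ M = (0, 1/3)
2·[VRE] = 1/3, 2·[VNM] = 1/27
[VRE]:[VNM] = 1/3:1/27 = 9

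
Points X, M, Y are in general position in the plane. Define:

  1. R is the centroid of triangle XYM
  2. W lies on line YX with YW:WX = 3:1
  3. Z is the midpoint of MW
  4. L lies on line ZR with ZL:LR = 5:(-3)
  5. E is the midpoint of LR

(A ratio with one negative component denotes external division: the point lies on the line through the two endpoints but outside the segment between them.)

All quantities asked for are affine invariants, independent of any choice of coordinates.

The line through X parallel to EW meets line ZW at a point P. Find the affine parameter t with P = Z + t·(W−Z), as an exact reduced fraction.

t = 9/14

Set X = (0, 0), M = (1, 0), Y = (0, 1); any affine frame gives the same invariant.
1. R is the centroid of triangle XYM ⇒ R = (1/3, 1/3)
2. W lies on line YX with YW:WX = 3:1 ⇒ W = (0, 1/4)
3. Z is the midpoint of MW ⇒ Z = (1/2, 1/8)
4. L lies on line ZR with ZL:LR = 5:(-3) ⇒ L = (1/12, 31/48)
5. E is the midpoint of LR ⇒ E = (5/24, 47/96)
through X parallel to EW: direction (-5/24, -23/96); meets ZW at P = (5/28, 23/112)
P = Z + t·(W−Z) with t = 9/14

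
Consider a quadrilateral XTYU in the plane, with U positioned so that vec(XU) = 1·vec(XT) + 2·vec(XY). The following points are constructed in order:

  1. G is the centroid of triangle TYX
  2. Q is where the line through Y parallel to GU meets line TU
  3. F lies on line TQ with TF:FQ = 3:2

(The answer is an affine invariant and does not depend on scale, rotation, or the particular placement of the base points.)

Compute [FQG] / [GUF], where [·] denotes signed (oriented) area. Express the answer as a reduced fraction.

Assign X = (0, 0), T = (1, 0), Y = (0, 1), U = (1, 2) — the answer is frame-independent, so this choice is without loss of generality.
1. G is the centroid of triangle TYX ⇒ G = (1/3, 1/3)
2. Q is where the line through Y parallel to GU meets line TU ⇒ Q = (1, 7/2)
3. F lies on line TQ with TF:FQ = 3:2 ⇒ F = (1, 21/10)
2·[FQG] = 14/15, 2·[GUF] = 1/15
[FQG]:[GUF] = 14/15:1/15 = 14

[FQG]:[GUF] = 14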